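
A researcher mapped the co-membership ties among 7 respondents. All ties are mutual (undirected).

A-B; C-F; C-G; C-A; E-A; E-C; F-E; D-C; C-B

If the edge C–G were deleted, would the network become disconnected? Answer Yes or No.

Without the C–G edge there is no alternate route between C and G, so the network disconnects. It is a bridge.

Yes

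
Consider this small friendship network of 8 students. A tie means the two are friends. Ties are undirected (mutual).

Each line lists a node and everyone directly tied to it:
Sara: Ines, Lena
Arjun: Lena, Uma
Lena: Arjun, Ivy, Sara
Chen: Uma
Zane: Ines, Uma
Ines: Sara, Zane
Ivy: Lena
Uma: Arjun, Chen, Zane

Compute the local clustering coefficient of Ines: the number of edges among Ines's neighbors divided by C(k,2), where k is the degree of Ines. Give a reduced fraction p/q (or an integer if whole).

0

Ines's neighbors: Sara and Zane (k = 2).
Possible neighbor pairs: C(2,2) = 1. Edges among them: none → e = 0.
Clustering(Ines) = 0/1.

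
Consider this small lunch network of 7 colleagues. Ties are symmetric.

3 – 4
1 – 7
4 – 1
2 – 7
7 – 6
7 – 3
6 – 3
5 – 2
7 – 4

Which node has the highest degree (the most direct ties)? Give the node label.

Degrees — 1:2, 2:2, 3:3, 4:3, 5:1, 6:2, 7:5.
The maximum is 5, attained only by 7.

7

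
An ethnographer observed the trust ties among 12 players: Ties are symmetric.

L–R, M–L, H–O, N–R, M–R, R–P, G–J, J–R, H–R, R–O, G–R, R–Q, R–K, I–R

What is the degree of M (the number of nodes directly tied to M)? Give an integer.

M is directly tied to L and R. That is 2 neighbors, so the degree of M is 2.

2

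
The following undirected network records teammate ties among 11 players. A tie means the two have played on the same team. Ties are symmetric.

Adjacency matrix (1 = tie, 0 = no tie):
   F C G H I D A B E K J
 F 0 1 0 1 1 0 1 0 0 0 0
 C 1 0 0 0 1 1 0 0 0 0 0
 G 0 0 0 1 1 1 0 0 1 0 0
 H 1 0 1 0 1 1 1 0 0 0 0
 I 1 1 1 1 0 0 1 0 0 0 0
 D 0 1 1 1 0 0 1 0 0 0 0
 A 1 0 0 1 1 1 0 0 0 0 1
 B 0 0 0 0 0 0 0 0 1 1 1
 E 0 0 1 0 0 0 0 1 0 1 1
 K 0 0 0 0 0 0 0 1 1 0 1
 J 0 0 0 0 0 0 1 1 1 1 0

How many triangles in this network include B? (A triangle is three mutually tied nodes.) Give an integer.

B's neighbors: E, J, and K.
Neighbor pairs that are themselves tied: B–E–J; B–E–K; B–J–K. Each forms one triangle with B, for 3 in total.

3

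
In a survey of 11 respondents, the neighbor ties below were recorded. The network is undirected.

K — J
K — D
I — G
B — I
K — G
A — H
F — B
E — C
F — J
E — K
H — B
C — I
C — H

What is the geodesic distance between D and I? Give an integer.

One shortest route is D – K – G – I, which uses 3 edges, and at distance 2 from D we only reach {E, G, J}, which does not include I. So d(D,I) = 3.

3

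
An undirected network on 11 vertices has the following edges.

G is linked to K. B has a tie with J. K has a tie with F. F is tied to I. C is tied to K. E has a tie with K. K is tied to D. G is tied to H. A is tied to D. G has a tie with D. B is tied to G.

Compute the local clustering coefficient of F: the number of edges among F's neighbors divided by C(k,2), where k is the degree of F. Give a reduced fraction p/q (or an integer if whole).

F's neighbors: I and K (k = 2).
Possible neighbor pairs: C(2,2) = 1. Edges among them: none → e = 0.
Clustering(F) = 0/1.

0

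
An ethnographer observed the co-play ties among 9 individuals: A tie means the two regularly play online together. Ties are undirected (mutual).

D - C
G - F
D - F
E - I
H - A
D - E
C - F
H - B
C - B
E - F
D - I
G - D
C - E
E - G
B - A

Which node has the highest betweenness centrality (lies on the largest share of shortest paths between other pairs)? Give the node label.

Unnormalized betweenness of each node: A:0, B:12, C:15, D:13/3, E:13/3, F:4/3, G:0, H:0, I:0.
C has the largest value, 15, making it the main broker — the node through which the most shortest paths run.

C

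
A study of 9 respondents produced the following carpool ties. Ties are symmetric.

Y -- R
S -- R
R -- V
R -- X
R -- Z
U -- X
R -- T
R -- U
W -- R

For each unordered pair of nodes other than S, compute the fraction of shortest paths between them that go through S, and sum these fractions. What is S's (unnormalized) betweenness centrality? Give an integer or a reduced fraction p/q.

0

No shortest path between any pair of other nodes passes through S.
Summing the contributions gives betweenness(S) = 0.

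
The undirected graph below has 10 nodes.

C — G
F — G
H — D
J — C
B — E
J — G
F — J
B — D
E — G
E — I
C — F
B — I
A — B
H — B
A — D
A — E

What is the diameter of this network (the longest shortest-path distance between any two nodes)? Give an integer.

4

Eccentricity of each node (its greatest distance to any other): A:3, B:3, C:4, D:4, E:2, F:4, G:3, H:4, I:3, J:4.
The maximum eccentricity is 4, realized for instance by the pair H–J via H – B – E – G – J. So the diameter is 4.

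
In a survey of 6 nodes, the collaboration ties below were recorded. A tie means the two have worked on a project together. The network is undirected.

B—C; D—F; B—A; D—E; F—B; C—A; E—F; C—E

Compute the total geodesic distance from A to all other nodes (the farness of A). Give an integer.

Distances from A: B:1, C:1, D:3, E:2, F:2.
Sum = 1 + 1 + 3 + 2 + 2 = 9.

9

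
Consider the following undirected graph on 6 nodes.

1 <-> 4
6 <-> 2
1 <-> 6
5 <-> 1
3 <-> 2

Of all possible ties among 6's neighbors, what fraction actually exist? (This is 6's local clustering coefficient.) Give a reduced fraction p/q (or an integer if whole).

6's neighbors: 1 and 2 (k = 2).
Possible neighbor pairs: C(2,2) = 1. Edges among them: none → e = 0.
Clustering(6) = 0/1.

0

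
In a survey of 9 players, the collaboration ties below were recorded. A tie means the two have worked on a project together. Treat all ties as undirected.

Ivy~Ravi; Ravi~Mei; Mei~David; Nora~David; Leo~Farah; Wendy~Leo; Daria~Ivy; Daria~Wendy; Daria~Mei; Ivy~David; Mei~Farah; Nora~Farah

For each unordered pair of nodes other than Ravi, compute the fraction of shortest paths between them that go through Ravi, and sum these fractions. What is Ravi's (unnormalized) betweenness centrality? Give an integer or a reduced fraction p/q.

7/12

Pairs whose geodesics pass through Ravi — Farah–Ivy: 1/4; Ivy–Mei: 1/3.
All other pairs contribute 0.
Summing the contributions gives betweenness(Ravi) = 7/12.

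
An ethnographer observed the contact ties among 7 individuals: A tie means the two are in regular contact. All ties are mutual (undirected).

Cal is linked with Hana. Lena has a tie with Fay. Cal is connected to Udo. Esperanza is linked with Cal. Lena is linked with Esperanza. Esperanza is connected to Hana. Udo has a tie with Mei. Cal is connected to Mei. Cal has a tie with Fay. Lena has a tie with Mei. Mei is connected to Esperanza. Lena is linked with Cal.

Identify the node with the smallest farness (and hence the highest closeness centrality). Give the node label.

Cal

Farness (sum of distances to all others) for each node — Cal:6, Esperanza:8, Fay:10, Hana:10, Lena:8, Mei:8, Udo:10.
The smallest farness is 6, for Cal, so Cal has the highest closeness.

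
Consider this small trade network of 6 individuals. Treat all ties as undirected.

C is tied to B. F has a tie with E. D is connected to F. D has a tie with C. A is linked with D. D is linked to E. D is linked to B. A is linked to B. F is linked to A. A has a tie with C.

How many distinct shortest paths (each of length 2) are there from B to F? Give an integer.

2

The shortest distance is 2. The length-2 paths are: B–A–F; B–D–F.
That gives 2 distinct shortest paths.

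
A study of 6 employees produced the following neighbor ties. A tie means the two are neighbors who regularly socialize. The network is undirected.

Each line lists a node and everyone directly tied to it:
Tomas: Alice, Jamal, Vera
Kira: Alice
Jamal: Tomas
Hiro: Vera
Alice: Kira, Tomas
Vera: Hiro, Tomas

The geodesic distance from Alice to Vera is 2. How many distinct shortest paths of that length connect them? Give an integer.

1

The shortest distance is 2, and the only length-2 path is Alice–Tomas–Vera. So there is exactly 1 shortest path.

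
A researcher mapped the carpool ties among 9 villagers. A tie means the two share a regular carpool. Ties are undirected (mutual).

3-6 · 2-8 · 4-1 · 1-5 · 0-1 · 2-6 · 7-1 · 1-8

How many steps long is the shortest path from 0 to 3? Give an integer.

5

One shortest route is 0 – 1 – 8 – 2 – 6 – 3, which uses 5 edges, and at distance 4 from 0 we only reach {6}, which does not include 3. So d(0,3) = 5.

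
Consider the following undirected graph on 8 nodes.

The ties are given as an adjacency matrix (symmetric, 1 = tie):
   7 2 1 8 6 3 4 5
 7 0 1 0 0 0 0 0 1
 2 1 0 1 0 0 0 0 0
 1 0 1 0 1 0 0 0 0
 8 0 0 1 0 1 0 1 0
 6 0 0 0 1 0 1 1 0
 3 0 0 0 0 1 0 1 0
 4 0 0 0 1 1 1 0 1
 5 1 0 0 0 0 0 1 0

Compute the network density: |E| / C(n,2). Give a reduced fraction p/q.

There are 10 edges and 8 nodes, so the maximum possible is C(8,2) = 28.
Density = 10/28 = 5/14.

5/14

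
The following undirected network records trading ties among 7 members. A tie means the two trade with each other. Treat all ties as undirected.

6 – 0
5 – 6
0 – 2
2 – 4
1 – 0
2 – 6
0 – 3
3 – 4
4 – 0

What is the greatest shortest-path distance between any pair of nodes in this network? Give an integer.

Eccentricity of each node (its greatest distance to any other): 0:2, 1:3, 2:2, 3:3, 4:3, 5:3, 6:2.
The maximum eccentricity is 3, realized for instance by the pair 5–4 via 5 – 6 – 0 – 4. So the diameter is 3.

3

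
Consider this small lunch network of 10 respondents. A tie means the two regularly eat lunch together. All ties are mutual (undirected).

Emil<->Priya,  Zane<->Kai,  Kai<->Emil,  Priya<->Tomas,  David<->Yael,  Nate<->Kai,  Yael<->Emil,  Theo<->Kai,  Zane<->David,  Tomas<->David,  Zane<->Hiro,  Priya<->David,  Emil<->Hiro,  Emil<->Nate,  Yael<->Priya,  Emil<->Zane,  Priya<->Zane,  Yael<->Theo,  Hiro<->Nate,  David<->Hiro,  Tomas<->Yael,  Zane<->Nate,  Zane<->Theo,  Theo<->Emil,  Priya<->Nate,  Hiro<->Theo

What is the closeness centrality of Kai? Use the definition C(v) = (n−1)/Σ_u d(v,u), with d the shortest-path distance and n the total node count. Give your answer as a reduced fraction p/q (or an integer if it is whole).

Distances from Kai: David:2, Emil:1, Hiro:2, Nate:1, Priya:2, Theo:1, Tomas:3, Yael:2, Zane:1. Sum = 15.
n = 10, so closeness = 9/15 = 3/5.

3/5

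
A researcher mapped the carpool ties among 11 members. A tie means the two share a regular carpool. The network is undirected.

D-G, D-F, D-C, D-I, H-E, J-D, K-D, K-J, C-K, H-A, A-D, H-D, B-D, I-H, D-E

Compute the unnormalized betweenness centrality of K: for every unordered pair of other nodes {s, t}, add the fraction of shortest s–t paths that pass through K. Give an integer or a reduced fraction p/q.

1/2

Pairs whose geodesics pass through K — C–J: 1/2.
All other pairs contribute 0.
Summing the contributions gives betweenness(K) = 1/2.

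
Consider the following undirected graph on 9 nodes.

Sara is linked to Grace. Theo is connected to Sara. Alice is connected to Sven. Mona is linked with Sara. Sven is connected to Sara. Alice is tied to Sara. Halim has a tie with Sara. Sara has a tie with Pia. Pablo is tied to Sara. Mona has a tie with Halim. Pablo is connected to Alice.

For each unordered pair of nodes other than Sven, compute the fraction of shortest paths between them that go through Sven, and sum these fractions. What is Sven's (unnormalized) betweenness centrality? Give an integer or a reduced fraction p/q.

No shortest path between any pair of other nodes passes through Sven.
Summing the contributions gives betweenness(Sven) = 0.

0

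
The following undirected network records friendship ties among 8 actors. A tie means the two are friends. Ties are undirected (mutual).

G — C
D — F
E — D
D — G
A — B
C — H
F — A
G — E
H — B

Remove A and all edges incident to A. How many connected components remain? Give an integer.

A's neighbors (B and F) remain reachable from one another through other ties, so the rest of the network stays in one piece.

1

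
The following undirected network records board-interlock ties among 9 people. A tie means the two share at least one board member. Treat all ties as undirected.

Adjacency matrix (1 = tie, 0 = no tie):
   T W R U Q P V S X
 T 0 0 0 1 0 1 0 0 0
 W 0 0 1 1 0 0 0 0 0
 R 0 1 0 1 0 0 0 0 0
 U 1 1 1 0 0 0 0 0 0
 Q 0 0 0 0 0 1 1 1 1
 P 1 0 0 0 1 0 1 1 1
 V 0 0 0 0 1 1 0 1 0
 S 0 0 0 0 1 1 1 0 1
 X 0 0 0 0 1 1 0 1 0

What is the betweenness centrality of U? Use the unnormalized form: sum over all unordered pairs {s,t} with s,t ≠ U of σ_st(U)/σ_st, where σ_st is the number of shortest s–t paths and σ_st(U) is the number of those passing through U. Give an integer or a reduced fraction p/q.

12

Pairs whose geodesics pass through U — T–W: 1; T–R: 1; W–Q: 1; W–P: 1; W–V: 1; W–S: 1; W–X: 1; R–Q: 1; R–P: 1; R–V: 1; R–S: 1; R–X: 1.
All other pairs contribute 0.
Summing the contributions gives betweenness(U) = 12.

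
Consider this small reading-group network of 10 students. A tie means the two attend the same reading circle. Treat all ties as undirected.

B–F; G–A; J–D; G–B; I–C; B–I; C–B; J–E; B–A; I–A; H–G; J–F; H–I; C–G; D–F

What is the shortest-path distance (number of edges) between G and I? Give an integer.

2

One shortest route is G – C – I, which uses 2 edges, and G and I are not directly tied, so nothing shorter exists. So d(G,I) = 2.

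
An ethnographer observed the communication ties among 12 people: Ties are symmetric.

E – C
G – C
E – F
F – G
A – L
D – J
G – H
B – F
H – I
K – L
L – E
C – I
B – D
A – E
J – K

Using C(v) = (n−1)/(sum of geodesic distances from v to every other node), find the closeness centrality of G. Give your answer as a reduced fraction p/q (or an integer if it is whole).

Distances from G: A:3, B:2, C:1, D:3, E:2, F:1, H:1, I:2, J:4, K:4, L:3. Sum = 26.
n = 12, so closeness = 11/26.

11/26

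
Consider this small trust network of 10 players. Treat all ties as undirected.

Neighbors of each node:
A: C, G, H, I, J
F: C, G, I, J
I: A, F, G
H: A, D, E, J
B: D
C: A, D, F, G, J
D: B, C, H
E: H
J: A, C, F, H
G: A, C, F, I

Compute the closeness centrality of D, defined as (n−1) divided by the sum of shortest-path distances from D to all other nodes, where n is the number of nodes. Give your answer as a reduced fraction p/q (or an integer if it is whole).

9/16

Distances from D: A:2, B:1, C:1, E:2, F:2, G:2, H:1, I:3, J:2. Sum = 16.
n = 10, so closeness = 9/16.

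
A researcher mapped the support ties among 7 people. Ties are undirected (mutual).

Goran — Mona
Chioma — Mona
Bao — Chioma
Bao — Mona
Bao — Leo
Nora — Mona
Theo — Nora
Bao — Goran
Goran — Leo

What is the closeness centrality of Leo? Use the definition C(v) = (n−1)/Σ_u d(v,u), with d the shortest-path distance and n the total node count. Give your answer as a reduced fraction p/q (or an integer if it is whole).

Distances from Leo: Bao:1, Chioma:2, Goran:1, Mona:2, Nora:3, Theo:4. Sum = 13.
n = 7, so closeness = 6/13.

6/13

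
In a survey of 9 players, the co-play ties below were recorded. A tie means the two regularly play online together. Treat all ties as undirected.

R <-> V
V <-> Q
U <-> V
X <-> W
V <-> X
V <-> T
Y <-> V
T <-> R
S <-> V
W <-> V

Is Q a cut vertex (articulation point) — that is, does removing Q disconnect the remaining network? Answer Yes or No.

Even without Q, every remaining node can still reach every other (the residual graph is connected), so Q is not a cut vertex.

No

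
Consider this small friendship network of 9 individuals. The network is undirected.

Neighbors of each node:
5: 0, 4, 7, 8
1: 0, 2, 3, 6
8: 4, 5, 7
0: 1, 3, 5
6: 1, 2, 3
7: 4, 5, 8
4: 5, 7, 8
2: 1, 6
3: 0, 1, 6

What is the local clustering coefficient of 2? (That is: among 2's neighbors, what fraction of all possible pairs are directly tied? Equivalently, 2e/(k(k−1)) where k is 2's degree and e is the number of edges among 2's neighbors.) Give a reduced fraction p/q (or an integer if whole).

1

2's neighbors: 1 and 6 (k = 2).
Possible neighbor pairs: C(2,2) = 1. Edges among them: 1–6 → e = 1.
Clustering(2) = 1/1.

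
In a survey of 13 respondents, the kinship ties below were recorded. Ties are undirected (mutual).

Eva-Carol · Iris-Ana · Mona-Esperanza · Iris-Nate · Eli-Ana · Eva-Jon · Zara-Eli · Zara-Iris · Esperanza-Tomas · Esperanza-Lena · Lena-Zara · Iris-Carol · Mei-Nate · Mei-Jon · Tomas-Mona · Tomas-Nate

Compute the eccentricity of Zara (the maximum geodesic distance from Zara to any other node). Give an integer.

Distances from Zara: Ana:2, Carol:2, Eli:1, Esperanza:2, Eva:3, Iris:1, Jon:4, Lena:1, Mei:3, Mona:3, Nate:2, Tomas:3.
The largest is 4 (to Jon), so the eccentricity of Zara is 4.

4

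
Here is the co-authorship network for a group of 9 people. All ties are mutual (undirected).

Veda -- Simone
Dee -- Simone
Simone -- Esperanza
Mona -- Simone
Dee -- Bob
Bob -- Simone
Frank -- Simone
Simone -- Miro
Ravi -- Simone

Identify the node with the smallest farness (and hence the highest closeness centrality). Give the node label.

Simone

Farness (sum of distances to all others) for each node — Bob:14, Dee:14, Esperanza:15, Frank:15, Miro:15, Mona:15, Ravi:15, Simone:8, Veda:15.
The smallest farness is 8, for Simone, so Simone has the highest closeness.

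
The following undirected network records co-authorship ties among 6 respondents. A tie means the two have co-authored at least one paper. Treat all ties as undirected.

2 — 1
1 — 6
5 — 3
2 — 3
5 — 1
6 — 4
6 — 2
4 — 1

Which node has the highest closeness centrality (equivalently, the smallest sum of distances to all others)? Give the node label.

Farness (sum of distances to all others) for each node — 1:6, 2:7, 3:9, 4:9, 5:8, 6:7.
The smallest farness is 6, for 1, so 1 has the highest closeness.

1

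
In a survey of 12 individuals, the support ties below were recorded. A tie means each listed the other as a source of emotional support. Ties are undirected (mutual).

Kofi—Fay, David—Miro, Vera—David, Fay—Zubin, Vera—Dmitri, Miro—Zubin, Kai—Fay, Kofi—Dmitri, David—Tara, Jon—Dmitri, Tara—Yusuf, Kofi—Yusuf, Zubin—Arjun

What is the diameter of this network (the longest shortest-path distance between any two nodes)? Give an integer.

5

Eccentricity of each node (its greatest distance to any other): Arjun:5, David:4, Dmitri:4, Fay:3, Jon:5, Kai:4, Kofi:3, Miro:4, Tara:4, Vera:4, Yusuf:4, Zubin:4.
The maximum eccentricity is 5, realized for instance by the pair Arjun–Jon via Arjun – Zubin – Fay – Kofi – Dmitri – Jon. So the diameter is 5.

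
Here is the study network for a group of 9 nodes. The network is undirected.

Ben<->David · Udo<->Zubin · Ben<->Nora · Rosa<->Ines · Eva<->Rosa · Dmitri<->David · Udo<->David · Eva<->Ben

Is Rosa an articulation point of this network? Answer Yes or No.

Removing Rosa leaves {Ben, David, Dmitri, Eva, Nora, Udo, and Zubin} with no path to {Ines}, so the network splits into 2 components. Rosa is a cut vertex.

Yes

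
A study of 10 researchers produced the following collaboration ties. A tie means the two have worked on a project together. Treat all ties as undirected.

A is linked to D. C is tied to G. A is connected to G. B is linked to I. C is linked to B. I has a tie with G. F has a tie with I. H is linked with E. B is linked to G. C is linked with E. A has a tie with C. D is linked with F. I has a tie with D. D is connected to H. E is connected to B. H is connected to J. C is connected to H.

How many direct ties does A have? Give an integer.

3

A is directly tied to C, D, and G. That is 3 neighbors, so the degree of A is 3.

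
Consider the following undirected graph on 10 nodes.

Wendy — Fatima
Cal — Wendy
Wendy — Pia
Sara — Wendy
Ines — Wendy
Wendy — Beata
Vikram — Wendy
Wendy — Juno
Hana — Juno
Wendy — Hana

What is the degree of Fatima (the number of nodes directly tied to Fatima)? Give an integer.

Fatima is directly tied to Wendy. That is 1 neighbor, so the degree of Fatima is 1.

1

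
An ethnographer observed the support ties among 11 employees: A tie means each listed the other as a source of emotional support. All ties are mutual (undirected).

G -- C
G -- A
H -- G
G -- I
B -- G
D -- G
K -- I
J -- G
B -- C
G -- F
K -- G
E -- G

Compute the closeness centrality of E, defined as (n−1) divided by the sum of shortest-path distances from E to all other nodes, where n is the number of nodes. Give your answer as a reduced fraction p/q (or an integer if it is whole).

Distances from E: A:2, B:2, C:2, D:2, F:2, G:1, H:2, I:2, J:2, K:2. Sum = 19.
n = 11, so closeness = 10/19.

10/19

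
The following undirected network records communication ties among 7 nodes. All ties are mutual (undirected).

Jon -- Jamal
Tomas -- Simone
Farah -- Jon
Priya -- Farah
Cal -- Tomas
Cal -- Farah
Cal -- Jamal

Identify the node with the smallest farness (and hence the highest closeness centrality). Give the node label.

Cal

Farness (sum of distances to all others) for each node — Cal:9, Farah:10, Jamal:12, Jon:13, Priya:15, Simone:17, Tomas:12.
The smallest farness is 9, for Cal, so Cal has the highest closeness.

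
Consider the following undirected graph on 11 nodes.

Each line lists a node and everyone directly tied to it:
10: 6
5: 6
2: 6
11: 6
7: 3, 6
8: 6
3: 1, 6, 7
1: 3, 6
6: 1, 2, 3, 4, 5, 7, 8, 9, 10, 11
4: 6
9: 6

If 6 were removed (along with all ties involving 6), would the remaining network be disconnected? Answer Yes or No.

Removing 6 leaves {1, 3, and 7} with no path to {11}, so the network splits into 8 components. 6 is a cut vertex.

Yes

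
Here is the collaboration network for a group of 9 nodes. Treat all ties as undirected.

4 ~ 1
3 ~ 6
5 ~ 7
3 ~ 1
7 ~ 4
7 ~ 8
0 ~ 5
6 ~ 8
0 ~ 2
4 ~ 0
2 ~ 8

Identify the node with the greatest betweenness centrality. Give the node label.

8

Unnormalized betweenness of each node: 0:13/3, 1:11/3, 2:2, 3:2, 4:43/6, 5:1/2, 6:10/3, 7:17/3, 8:22/3.
8 has the largest value, 22/3, making it the main broker — the node through which the most shortest paths run.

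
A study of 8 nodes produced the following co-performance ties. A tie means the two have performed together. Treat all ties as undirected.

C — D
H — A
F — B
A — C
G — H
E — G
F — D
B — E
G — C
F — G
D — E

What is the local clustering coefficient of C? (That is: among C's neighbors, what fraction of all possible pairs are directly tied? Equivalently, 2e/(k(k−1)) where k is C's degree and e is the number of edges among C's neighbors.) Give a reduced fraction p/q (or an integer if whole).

0

C's neighbors: A, D, and G (k = 3).
Possible neighbor pairs: C(3,2) = 3. Edges among them: none → e = 0.
Clustering(C) = 0/3 = 0.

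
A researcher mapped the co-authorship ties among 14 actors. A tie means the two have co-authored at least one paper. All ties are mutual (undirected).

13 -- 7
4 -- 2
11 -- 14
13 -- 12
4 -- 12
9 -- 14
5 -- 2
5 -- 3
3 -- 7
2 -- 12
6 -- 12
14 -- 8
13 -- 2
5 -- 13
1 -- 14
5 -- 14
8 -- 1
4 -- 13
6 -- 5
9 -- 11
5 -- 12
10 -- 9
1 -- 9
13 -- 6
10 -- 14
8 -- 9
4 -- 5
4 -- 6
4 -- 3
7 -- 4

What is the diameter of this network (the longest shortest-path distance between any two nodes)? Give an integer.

Eccentricity of each node (its greatest distance to any other): 1:4, 2:3, 3:3, 4:3, 5:2, 6:3, 7:4, 8:4, 9:4, 10:4, 11:4, 12:3, 13:3, 14:3.
The maximum eccentricity is 4, realized for instance by the pair 9–7 via 9 – 14 – 5 – 4 – 7. So the diameter is 4.

4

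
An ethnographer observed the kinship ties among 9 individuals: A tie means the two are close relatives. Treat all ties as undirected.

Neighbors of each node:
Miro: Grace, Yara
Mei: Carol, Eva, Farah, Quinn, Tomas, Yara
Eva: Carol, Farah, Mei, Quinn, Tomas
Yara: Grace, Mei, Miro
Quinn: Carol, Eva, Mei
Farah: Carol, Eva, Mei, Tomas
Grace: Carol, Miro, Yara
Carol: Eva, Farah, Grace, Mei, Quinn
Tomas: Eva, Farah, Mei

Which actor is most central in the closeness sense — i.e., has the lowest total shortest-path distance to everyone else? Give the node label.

Farness (sum of distances to all others) for each node — Carol:11, Eva:12, Farah:13, Grace:14, Mei:10, Miro:18, Quinn:14, Tomas:15, Yara:13.
The smallest farness is 10, for Mei, so Mei has the highest closeness.

Mei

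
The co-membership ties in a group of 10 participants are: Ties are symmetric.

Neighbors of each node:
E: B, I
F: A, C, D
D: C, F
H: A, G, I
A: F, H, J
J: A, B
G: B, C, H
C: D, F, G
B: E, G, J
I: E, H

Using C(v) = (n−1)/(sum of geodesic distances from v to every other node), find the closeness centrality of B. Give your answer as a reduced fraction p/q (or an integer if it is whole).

9/17

Distances from B: A:2, C:2, D:3, E:1, F:3, G:1, H:2, I:2, J:1. Sum = 17.
n = 10, so closeness = 9/17.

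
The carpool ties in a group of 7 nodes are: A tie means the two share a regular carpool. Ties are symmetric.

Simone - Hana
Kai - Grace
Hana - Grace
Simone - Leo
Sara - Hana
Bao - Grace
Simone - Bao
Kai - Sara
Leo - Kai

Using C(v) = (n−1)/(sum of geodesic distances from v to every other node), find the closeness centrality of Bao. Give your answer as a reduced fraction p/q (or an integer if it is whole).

Distances from Bao: Grace:1, Hana:2, Kai:2, Leo:2, Sara:3, Simone:1. Sum = 11.
n = 7, so closeness = 6/11.

6/11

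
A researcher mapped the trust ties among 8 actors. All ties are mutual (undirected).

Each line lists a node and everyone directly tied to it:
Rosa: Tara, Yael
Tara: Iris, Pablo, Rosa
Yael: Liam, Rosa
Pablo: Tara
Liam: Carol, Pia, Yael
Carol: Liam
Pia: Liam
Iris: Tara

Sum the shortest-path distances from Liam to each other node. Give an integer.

Distances from Liam: Carol:1, Iris:4, Pablo:4, Pia:1, Rosa:2, Tara:3, Yael:1.
Sum = 1 + 4 + 4 + 1 + 2 + 3 + 1 = 16.

16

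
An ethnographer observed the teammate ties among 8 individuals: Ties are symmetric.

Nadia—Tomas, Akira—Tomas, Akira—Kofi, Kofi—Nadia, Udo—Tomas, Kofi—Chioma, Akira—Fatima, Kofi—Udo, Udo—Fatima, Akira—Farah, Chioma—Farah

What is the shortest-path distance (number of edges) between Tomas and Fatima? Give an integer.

One shortest route is Tomas – Akira – Fatima, which uses 2 edges, and Tomas and Fatima are not directly tied, so nothing shorter exists. So d(Tomas,Fatima) = 2.

2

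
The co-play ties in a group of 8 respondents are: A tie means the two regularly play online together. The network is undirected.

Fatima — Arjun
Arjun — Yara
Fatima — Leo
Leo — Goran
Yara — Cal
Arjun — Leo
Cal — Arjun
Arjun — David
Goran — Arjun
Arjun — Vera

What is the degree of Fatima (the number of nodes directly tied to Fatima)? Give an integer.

2

Fatima is directly tied to Arjun and Leo. That is 2 neighbors, so the degree of Fatima is 2.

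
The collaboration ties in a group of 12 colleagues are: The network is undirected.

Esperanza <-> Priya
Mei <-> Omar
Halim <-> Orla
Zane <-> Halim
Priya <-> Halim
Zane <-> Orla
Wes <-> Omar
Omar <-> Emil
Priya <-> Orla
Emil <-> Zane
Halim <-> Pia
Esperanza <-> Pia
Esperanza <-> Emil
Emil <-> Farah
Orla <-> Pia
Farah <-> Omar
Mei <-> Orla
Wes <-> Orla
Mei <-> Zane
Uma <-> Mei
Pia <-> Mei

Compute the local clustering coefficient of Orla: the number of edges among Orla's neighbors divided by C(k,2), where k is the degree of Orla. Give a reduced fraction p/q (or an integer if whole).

Orla's neighbors: Halim, Mei, Pia, Priya, Wes, and Zane (k = 6).
Possible neighbor pairs: C(6,2) = 15. Edges among them: Halim–Pia, Halim–Priya, Halim–Zane, Mei–Pia, Mei–Zane → e = 5.
Clustering(Orla) = 5/15 = 1/3.

1/3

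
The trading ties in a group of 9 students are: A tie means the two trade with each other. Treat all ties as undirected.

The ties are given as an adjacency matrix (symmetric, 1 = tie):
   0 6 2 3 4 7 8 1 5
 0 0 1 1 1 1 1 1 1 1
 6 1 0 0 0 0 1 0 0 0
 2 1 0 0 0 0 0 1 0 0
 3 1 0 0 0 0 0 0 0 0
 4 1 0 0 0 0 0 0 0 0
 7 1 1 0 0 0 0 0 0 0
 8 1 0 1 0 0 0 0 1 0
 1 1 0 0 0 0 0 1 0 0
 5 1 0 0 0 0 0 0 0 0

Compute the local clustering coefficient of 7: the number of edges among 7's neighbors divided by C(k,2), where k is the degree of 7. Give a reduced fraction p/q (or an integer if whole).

7's neighbors: 0 and 6 (k = 2).
Possible neighbor pairs: C(2,2) = 1. Edges among them: 0–6 → e = 1.
Clustering(7) = 1/1.

1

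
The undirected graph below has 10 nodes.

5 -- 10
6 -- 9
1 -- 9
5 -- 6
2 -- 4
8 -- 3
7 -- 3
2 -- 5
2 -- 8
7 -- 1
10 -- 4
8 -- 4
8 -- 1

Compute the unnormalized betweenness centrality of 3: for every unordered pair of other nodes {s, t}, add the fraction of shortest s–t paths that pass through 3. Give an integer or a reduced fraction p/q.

Pairs whose geodesics pass through 3 — 7–8: 1/2; 7–2: 1/2; 7–4: 1/2; 7–10: 1/2; 7–5: 1/3.
All other pairs contribute 0.
Summing the contributions gives betweenness(3) = 7/3.

7/3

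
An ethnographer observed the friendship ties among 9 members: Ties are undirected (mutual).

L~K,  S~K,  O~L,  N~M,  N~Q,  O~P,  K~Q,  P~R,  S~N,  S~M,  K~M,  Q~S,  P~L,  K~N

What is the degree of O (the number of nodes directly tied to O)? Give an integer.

2

O is directly tied to L and P. That is 2 neighbors, so the degree of O is 2.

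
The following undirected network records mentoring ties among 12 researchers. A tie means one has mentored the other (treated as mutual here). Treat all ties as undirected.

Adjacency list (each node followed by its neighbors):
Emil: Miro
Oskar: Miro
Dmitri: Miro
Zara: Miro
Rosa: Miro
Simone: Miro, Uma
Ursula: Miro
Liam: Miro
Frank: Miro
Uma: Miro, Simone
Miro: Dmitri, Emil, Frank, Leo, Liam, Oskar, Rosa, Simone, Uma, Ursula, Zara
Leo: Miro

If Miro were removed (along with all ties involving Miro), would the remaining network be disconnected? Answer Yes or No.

Yes

Removing Miro leaves {Liam} with no path to {Dmitri}, so the network splits into 10 components. Miro is a cut vertex.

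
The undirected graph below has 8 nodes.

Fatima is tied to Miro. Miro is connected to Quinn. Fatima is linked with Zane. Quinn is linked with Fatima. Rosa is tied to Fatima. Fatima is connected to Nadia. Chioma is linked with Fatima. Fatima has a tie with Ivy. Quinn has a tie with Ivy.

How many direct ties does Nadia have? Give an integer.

1

Nadia is directly tied to Fatima. That is 1 neighbor, so the degree of Nadia is 1.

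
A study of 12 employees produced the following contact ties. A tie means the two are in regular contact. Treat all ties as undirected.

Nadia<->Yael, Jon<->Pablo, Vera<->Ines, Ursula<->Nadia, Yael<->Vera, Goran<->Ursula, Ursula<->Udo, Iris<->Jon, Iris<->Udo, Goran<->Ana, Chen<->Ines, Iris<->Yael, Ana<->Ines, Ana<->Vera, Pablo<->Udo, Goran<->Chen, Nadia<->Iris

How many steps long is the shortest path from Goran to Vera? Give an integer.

One shortest route is Goran – Ana – Vera, which uses 2 edges, and Goran and Vera are not directly tied, so nothing shorter exists. So d(Goran,Vera) = 2.

2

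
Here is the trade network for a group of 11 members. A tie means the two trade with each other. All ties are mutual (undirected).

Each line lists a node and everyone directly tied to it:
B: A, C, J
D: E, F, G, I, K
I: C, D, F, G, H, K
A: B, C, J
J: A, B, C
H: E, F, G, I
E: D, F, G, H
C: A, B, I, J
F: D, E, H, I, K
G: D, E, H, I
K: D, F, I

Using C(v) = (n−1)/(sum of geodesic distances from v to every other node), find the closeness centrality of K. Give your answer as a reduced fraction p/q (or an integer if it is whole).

Distances from K: A:3, B:3, C:2, D:1, E:2, F:1, G:2, H:2, I:1, J:3. Sum = 20.
n = 11, so closeness = 10/20 = 1/2.

1/2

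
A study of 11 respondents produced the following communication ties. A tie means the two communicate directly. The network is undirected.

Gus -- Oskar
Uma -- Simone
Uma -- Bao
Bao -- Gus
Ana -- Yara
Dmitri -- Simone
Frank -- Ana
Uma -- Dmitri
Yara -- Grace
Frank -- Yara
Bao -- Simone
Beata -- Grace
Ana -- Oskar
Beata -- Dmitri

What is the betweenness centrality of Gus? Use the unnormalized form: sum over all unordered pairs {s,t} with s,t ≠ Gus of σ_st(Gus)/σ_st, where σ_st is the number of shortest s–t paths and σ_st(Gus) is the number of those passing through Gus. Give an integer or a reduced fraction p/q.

10

Pairs whose geodesics pass through Gus — Bao–Yara: 1; Bao–Frank: 1; Bao–Ana: 1; Bao–Oskar: 1; Uma–Frank: 1/2; Uma–Ana: 1; Uma–Oskar: 1; Simone–Frank: 1/2; Simone–Ana: 1; Simone–Oskar: 1; Dmitri–Oskar: 2/2.
All other pairs contribute 0.
Summing the contributions gives betweenness(Gus) = 10.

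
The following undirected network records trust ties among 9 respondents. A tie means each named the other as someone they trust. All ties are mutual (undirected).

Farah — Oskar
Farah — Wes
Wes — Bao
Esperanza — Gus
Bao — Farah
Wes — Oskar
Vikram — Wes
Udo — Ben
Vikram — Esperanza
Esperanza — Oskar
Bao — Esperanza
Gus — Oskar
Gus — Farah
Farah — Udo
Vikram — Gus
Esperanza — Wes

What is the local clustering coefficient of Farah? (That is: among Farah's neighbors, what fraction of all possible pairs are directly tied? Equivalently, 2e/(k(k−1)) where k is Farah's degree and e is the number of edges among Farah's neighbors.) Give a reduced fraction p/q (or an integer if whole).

3/10

Farah's neighbors: Bao, Gus, Oskar, Udo, and Wes (k = 5).
Possible neighbor pairs: C(5,2) = 10. Edges among them: Bao–Wes, Gus–Oskar, Oskar–Wes → e = 3.
Clustering(Farah) = 3/10.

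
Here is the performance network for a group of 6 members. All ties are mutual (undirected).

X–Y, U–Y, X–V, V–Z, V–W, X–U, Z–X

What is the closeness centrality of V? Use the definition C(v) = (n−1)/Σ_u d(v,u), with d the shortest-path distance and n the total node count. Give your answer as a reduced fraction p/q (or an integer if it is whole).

Distances from V: U:2, W:1, X:1, Y:2, Z:1. Sum = 7.
n = 6, so closeness = 5/7.

5/7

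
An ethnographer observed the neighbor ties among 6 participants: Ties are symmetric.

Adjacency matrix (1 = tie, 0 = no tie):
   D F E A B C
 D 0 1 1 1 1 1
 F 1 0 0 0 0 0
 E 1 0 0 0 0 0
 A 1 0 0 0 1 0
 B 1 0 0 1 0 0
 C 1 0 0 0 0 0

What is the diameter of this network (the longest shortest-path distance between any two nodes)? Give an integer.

2

Eccentricity of each node (its greatest distance to any other): A:2, B:2, C:2, D:1, E:2, F:2.
The maximum eccentricity is 2, realized for instance by the pair F–E via F – D – E. So the diameter is 2.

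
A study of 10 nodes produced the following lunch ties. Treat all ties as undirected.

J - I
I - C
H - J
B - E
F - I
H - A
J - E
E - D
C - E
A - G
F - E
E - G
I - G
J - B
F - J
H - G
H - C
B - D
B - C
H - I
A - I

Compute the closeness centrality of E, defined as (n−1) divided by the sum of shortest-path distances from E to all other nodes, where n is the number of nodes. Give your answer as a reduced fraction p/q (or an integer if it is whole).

3/4

Distances from E: A:2, B:1, C:1, D:1, F:1, G:1, H:2, I:2, J:1. Sum = 12.
n = 10, so closeness = 9/12 = 3/4.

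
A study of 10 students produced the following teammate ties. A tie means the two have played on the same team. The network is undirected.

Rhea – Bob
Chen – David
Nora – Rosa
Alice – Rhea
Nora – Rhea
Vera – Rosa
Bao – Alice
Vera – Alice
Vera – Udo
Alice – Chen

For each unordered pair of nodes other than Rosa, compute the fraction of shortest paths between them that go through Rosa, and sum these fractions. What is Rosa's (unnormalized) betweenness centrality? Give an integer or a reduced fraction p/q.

2

Pairs whose geodesics pass through Rosa — Nora–Vera: 1; Nora–Udo: 1.
All other pairs contribute 0.
Summing the contributions gives betweenness(Rosa) = 2.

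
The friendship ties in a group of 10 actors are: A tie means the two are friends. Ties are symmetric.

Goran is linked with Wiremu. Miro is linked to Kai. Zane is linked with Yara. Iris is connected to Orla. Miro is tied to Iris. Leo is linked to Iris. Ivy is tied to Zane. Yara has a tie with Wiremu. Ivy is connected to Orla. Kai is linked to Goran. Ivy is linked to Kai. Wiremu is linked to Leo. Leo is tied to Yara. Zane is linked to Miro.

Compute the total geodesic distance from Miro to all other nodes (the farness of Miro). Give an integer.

16

Distances from Miro: Goran:2, Iris:1, Ivy:2, Kai:1, Leo:2, Orla:2, Wiremu:3, Yara:2, Zane:1.
Sum = 2 + 1 + 2 + 1 + 2 + 2 + 3 + 2 + 1 = 16.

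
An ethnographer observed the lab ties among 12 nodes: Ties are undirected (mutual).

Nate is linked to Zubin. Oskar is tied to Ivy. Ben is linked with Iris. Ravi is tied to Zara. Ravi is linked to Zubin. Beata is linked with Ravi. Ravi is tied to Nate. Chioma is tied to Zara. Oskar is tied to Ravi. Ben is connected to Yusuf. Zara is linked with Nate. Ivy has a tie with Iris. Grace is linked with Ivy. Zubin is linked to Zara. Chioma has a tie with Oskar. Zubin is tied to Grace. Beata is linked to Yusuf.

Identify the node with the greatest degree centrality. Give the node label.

Degrees — Beata:2, Ben:2, Chioma:2, Grace:2, Iris:2, Ivy:3, Nate:3, Oskar:3, Ravi:5, Yusuf:2, Zara:4, Zubin:4.
The maximum is 5, attained only by Ravi.

Ravi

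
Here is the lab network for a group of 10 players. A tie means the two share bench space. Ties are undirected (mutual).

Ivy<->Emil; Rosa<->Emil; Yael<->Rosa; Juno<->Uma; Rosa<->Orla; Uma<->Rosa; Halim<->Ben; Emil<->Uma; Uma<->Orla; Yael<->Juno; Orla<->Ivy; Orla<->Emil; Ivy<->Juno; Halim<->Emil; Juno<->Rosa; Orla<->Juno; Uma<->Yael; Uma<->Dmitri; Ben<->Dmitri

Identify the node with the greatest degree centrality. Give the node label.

Degrees — Ben:2, Dmitri:2, Emil:5, Halim:2, Ivy:3, Juno:5, Orla:5, Rosa:5, Uma:6, Yael:3.
The maximum is 6, attained only by Uma.

Uma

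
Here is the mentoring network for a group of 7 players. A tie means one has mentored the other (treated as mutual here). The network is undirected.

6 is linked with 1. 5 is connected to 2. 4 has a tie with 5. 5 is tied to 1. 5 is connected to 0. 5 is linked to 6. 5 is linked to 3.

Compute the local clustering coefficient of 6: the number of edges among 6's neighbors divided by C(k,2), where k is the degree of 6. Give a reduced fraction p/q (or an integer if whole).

1

6's neighbors: 1 and 5 (k = 2).
Possible neighbor pairs: C(2,2) = 1. Edges among them: 1–5 → e = 1.
Clustering(6) = 1/1.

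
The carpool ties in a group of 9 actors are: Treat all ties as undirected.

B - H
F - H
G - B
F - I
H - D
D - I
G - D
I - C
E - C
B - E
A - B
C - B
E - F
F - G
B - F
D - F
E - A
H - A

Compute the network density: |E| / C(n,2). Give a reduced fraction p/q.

There are 18 edges and 9 nodes, so the maximum possible is C(9,2) = 36.
Density = 18/36 = 1/2.

1/2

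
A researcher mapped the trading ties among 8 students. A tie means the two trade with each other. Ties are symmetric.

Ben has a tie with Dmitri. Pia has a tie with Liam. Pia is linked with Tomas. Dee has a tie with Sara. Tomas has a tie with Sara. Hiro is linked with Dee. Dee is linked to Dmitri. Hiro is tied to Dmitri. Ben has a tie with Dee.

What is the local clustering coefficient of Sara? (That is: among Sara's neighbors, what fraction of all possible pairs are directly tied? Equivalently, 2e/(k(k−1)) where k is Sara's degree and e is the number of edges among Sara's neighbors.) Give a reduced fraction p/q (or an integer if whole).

Sara's neighbors: Dee and Tomas (k = 2).
Possible neighbor pairs: C(2,2) = 1. Edges among them: none → e = 0.
Clustering(Sara) = 0/1.

0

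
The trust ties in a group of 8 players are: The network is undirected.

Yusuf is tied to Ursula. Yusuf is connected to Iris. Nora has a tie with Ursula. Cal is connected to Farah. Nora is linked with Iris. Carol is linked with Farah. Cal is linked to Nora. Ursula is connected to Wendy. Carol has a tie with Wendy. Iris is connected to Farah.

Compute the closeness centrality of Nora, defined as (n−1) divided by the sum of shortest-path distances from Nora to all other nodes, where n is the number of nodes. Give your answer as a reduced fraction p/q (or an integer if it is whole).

7/12

Distances from Nora: Cal:1, Carol:3, Farah:2, Iris:1, Ursula:1, Wendy:2, Yusuf:2. Sum = 12.
n = 8, so closeness = 7/12.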